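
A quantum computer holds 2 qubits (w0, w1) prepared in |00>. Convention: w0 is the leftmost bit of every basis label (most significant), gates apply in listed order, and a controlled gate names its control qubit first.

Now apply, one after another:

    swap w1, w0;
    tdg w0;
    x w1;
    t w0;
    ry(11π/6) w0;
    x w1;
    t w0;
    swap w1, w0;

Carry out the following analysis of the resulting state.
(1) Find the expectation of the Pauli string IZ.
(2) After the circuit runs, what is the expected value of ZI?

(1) The observable IZ averages to sqrt(3)/2.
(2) The expectation value of ZI is 1.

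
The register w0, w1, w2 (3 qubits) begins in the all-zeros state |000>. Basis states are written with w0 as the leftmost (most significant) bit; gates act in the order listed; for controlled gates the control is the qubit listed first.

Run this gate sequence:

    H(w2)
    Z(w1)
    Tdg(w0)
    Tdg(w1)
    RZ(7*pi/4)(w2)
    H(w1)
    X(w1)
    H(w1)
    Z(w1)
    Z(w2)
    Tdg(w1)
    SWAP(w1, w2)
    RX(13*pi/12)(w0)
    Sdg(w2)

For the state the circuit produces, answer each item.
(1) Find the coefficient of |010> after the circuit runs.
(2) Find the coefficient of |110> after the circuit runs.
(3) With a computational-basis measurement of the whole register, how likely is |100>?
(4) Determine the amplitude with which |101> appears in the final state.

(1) |010> carries amplitude (-sqrt(12 - 6*sqrt(2))/8 + sqrt(2*sqrt(2) + 4)/8)*exp(7*I*pi/8) in the final state. Key observation: gates 6-9 undo each other exactly, leaving only the rest of the circuit to track.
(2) The amplitude on |110> is (-sqrt(6*sqrt(2) + 12)/8 - sqrt(4 - 2*sqrt(2))/8)*exp(3*I*pi/8).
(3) A full measurement returns |100> with probability sqrt(2)/16 + sqrt(6)/16 + 1/4.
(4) The final state's coefficient on |101> equals 0.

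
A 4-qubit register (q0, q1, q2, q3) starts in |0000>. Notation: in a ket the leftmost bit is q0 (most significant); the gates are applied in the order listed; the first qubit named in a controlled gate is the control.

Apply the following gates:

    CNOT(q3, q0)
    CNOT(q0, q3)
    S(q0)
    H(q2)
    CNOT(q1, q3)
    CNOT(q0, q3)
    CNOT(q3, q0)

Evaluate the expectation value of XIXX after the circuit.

In the final state, XIXX has expectation 0.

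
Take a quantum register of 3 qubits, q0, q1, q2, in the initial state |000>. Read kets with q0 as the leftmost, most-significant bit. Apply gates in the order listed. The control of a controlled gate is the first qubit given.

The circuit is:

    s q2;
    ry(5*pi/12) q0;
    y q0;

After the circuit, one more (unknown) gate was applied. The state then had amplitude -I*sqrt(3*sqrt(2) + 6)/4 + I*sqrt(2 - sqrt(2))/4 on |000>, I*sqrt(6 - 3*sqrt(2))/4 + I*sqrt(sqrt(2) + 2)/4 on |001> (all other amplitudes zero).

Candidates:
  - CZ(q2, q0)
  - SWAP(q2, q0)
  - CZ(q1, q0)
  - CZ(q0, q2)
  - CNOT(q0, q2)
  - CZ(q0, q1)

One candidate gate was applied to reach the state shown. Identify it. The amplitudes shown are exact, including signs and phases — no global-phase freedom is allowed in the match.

The unique candidate consistent with the amplitudes is SWAP(q2, q0).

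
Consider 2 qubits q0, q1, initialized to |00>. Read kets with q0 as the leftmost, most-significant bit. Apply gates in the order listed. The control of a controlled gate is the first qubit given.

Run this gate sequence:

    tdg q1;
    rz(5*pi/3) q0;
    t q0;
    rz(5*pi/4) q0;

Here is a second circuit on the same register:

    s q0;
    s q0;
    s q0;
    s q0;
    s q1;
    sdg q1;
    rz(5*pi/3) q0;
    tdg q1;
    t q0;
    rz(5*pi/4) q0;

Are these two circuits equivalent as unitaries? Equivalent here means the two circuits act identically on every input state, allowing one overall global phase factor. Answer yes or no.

Yes — the two circuits implement the same unitary up to a global phase.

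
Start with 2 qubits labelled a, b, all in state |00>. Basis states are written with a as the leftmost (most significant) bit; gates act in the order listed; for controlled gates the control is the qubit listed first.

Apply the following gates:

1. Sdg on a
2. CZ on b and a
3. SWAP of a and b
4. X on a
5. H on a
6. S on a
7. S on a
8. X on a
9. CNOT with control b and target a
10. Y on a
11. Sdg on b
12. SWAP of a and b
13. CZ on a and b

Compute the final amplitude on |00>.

|00> carries amplitude -sqrt(2)*I/2 in the final state.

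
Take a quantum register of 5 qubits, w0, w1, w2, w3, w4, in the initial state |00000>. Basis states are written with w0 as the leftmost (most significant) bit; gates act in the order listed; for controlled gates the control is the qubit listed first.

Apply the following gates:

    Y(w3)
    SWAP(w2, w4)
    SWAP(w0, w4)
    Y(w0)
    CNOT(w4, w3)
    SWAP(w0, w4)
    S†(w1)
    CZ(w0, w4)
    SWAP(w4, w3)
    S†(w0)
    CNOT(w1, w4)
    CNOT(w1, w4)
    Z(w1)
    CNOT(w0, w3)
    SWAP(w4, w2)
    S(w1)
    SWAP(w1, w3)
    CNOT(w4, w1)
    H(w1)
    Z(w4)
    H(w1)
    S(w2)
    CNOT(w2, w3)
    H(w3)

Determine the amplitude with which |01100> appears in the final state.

The amplitude on |01100> is -sqrt(2)*I/2. Key observation: gates 11-12 undo each other exactly, leaving only the rest of the circuit to track.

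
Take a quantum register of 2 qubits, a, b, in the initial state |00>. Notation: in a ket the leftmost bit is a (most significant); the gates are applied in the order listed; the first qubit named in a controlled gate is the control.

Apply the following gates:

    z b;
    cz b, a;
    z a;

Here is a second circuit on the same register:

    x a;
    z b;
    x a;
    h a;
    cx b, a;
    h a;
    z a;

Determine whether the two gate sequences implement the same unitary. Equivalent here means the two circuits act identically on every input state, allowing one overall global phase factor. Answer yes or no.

Yes: on every input state the two circuits agree up to one overall phase factor.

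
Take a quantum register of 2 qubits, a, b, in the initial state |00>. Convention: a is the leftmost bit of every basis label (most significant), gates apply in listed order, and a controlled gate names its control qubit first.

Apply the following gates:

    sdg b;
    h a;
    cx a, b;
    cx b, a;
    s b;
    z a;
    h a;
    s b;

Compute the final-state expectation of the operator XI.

In the final state, XI has expectation 1.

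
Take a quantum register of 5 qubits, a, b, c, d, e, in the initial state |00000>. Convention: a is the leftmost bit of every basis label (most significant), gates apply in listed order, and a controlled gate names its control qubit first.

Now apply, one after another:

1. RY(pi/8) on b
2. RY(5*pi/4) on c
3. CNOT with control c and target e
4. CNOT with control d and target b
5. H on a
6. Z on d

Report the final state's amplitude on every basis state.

The resulting statevector has amplitude -sqrt(4 - 2*sqrt(2))*cos(pi/16)/4 on |00000>, sqrt(2*sqrt(2) + 4)*cos(pi/16)/4 on |00101>, -sqrt(4 - 2*sqrt(2))*sin(pi/16)/4 on |01000>, sqrt(2*sqrt(2) + 4)*sin(pi/16)/4 on |01101>, -sqrt(4 - 2*sqrt(2))*cos(pi/16)/4 on |10000>, sqrt(2*sqrt(2) + 4)*cos(pi/16)/4 on |10101>, -sqrt(4 - 2*sqrt(2))*sin(pi/16)/4 on |11000>, sqrt(2*sqrt(2) + 4)*sin(pi/16)/4 on |11101>, and 0 on every other basis state.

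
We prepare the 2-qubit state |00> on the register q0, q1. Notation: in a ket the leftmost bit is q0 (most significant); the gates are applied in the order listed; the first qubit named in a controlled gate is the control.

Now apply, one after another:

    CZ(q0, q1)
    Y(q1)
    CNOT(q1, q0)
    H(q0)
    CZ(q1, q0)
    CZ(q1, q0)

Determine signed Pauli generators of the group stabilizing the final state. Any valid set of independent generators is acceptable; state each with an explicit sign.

The final state is stabilized by the group generated by -XI, -IZ; other independent generating sets are equally valid. Key observation: gates 5-6 undo each other exactly, leaving only the rest of the circuit to track.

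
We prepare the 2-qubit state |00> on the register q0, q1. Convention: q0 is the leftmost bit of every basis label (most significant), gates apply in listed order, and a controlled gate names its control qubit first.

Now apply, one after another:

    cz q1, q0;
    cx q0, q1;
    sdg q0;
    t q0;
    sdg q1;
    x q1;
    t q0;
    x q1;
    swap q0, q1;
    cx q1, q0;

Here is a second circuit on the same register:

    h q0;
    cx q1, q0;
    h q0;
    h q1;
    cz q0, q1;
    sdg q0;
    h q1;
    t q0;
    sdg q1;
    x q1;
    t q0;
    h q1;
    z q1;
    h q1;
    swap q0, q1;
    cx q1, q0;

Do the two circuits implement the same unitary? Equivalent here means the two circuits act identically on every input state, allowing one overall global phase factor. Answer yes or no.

Yes, they are equivalent — the unitaries differ by at most a global phase.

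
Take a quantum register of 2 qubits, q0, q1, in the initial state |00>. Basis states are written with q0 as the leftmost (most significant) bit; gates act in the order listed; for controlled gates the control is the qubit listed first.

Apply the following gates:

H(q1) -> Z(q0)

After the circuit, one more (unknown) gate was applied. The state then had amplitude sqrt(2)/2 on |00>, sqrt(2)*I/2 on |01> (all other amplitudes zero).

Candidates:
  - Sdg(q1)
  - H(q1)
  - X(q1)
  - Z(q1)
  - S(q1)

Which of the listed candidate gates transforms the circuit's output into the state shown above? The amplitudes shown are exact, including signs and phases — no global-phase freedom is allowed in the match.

The unique candidate consistent with the amplitudes is S(q1).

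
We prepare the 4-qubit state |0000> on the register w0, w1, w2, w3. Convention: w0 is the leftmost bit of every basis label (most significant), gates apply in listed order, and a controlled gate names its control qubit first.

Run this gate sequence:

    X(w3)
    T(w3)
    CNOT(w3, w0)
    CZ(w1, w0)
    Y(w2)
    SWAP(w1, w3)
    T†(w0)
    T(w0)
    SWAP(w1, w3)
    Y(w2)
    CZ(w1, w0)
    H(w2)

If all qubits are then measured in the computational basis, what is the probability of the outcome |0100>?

A full measurement returns |0100> with probability 0. Key observation: gates 4-11 undo each other exactly, leaving only the rest of the circuit to track.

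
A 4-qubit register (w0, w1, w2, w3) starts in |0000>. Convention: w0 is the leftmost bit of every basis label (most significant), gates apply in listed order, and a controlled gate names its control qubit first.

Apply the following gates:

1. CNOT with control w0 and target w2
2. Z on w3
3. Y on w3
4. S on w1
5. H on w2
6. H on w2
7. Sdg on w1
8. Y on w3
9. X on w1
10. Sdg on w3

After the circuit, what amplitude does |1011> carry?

The final state's coefficient on |1011> equals 0. Key observation: gates 3-8 undo each other exactly, leaving only the rest of the circuit to track.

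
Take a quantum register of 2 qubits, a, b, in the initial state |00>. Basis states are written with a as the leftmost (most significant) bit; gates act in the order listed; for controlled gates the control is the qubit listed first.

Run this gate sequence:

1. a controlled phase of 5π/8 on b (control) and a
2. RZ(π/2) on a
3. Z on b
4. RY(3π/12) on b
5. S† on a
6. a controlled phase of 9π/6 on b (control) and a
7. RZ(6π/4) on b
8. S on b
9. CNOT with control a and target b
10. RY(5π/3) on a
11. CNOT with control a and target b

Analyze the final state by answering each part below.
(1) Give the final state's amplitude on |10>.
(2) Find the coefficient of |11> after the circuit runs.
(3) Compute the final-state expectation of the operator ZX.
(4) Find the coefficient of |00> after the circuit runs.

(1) The amplitude on |10> is -sqrt(2 - sqrt(2))/4.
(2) The final state's coefficient on |11> equals -sqrt(sqrt(2) + 2)/4.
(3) The expectation value of ZX is sqrt(2)/4.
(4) The final state's coefficient on |00> equals sqrt(3*sqrt(2) + 6)/4.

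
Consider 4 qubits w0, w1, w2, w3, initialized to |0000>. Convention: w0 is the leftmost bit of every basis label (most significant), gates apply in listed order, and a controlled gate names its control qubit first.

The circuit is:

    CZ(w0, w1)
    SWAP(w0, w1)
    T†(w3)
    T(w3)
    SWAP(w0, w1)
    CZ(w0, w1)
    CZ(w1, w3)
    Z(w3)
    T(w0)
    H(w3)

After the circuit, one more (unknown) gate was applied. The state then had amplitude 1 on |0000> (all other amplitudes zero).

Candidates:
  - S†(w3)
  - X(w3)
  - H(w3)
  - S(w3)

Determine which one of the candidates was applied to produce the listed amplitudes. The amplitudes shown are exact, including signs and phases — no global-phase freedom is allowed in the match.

The applied gate was H(w3).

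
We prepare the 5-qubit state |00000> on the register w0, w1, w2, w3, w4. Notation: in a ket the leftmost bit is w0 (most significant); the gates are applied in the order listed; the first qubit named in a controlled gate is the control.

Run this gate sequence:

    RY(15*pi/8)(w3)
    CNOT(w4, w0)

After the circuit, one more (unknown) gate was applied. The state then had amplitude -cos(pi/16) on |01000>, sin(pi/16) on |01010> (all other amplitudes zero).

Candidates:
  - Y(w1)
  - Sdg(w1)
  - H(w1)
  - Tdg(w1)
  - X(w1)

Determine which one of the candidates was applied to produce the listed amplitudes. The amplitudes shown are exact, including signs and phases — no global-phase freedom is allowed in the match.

It was X(w1) that produced the state shown.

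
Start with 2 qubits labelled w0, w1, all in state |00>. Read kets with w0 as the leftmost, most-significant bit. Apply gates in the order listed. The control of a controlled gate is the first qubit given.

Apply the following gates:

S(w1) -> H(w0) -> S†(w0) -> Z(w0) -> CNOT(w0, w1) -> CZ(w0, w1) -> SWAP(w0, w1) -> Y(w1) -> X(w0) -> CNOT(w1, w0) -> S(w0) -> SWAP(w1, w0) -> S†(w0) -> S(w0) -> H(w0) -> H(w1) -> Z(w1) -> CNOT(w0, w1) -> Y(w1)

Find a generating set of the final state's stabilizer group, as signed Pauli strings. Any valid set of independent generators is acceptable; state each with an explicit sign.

The stabilizer group can be generated by -YI, +IX, among other valid generating sets.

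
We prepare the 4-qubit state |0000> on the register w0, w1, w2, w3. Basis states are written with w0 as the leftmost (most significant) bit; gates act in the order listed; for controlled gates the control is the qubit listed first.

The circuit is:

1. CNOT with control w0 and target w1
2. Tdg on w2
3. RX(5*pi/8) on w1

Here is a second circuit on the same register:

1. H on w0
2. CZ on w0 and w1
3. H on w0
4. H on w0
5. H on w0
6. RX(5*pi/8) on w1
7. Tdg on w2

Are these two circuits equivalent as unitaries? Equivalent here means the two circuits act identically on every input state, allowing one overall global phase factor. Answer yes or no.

No, they are not equivalent — no single phase factor reconciles the two unitaries.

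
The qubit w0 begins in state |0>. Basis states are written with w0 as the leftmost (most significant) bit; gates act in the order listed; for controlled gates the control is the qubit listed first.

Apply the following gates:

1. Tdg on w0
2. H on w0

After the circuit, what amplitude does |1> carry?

The final state's coefficient on |1> equals sqrt(2)/2.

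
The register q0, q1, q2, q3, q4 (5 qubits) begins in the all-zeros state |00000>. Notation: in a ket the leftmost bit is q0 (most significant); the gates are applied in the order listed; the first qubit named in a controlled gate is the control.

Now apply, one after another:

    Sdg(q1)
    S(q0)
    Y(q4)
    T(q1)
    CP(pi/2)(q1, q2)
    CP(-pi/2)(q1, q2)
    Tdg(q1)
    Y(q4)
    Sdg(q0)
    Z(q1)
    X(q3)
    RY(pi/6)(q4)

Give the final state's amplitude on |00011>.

|00011> carries amplitude -sqrt(2)/4 + sqrt(6)/4 in the final state. Key observation: steps 2-9 multiply out to the identity, so the circuit reduces to the remaining gates.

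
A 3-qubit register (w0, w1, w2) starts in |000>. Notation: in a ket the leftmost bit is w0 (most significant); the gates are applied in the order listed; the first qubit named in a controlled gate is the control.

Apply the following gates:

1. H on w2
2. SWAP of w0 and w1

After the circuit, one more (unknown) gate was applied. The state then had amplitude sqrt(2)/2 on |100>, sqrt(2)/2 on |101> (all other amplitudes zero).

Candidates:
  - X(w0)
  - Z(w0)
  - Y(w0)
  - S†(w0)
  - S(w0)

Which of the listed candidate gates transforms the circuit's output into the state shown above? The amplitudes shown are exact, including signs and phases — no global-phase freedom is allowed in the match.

It was X(w0) that produced the state shown.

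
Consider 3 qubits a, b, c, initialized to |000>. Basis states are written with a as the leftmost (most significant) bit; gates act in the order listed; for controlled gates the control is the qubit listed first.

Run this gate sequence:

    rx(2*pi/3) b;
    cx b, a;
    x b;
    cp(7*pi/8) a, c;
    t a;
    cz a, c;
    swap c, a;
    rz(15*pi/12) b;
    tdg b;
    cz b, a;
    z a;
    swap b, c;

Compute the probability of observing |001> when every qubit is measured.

The probability of measuring |001> is 1/4.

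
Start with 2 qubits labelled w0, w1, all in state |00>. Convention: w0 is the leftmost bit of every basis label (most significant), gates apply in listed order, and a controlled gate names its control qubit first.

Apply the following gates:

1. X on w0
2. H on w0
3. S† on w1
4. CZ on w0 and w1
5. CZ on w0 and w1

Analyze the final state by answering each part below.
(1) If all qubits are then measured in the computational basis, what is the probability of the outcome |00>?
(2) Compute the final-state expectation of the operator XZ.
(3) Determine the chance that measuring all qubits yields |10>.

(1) Outcome |00> occurs with probability 1/2. Key observation: steps 4-5 multiply out to the identity, so the circuit reduces to the remaining gates.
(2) The expectation value of XZ is -1.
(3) A full measurement returns |10> with probability 1/2.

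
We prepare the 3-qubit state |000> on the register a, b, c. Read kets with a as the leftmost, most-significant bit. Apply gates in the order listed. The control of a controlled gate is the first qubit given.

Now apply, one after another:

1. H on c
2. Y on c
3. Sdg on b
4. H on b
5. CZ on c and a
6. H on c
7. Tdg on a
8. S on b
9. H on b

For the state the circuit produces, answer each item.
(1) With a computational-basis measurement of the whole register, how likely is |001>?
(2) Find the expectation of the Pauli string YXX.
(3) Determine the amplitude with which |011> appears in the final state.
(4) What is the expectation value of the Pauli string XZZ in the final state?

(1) Outcome |001> occurs with probability 1/2.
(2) The observable YXX averages to 0.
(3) The amplitude on |011> is -1/2 - I/2.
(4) The expectation value of XZZ is 0.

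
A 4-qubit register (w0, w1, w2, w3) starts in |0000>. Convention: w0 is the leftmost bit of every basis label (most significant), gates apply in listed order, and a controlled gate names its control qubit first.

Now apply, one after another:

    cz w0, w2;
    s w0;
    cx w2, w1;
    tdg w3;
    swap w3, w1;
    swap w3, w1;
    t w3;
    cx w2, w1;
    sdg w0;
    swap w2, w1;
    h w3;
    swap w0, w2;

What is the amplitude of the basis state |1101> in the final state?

|1101> carries amplitude 0 in the final state. Key observation: steps 2-9 multiply out to the identity, so the circuit reduces to the remaining gates.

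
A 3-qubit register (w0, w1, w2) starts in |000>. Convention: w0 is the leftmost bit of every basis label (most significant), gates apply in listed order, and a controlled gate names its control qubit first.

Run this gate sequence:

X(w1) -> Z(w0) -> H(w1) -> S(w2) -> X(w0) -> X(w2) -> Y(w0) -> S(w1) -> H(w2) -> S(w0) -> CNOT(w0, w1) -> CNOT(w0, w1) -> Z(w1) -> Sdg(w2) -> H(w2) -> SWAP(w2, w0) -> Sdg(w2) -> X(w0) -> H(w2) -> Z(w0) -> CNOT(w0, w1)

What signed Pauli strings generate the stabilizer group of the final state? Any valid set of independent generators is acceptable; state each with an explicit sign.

One valid set of independent stabilizer generators is +XZI, +ZYI, +IIX (any independent generating set of the same group is equally correct). Key observation: steps 11-12 multiply out to the identity, so the circuit reduces to the remaining gates.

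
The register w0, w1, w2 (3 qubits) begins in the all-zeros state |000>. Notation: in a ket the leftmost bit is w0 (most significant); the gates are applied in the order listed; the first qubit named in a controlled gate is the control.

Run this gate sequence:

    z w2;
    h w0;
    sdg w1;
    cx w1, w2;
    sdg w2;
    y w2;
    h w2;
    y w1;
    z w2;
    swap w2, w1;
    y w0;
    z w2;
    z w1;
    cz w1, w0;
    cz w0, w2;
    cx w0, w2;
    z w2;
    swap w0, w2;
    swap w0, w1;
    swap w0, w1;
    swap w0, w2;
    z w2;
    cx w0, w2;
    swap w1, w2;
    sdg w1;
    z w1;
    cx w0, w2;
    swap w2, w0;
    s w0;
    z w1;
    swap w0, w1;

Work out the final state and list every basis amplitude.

The resulting statevector has amplitude 0 on |000>, 0 on |001>, 0 on |010>, 0 on |011>, -1/2 on |100>, -1/2 on |101>, I/2 on |110>, -I/2 on |111>. Key observation: steps 16-23 multiply out to the identity, so the circuit reduces to the remaining gates.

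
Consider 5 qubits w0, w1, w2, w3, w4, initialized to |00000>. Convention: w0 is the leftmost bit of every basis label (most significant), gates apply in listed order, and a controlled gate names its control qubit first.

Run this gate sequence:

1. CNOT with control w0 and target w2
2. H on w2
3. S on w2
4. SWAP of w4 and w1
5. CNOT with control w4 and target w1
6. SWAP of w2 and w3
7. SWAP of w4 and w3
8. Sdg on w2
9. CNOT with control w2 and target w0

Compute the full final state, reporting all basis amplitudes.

After the circuit, the state carries amplitude sqrt(2)/2 on |00000>, sqrt(2)*I/2 on |00001>, and 0 on every other basis state.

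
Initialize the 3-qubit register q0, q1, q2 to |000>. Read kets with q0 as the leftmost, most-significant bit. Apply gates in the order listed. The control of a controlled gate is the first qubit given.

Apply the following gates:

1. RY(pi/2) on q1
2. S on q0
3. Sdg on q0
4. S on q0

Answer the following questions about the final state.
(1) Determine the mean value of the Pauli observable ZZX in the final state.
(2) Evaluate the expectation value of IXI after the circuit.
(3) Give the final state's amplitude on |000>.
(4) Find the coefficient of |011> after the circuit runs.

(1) The expectation value of ZZX is 0. Key observation: steps 2-3 multiply out to the identity, so the circuit reduces to the remaining gates.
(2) The observable IXI averages to 1.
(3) |000> carries amplitude sqrt(2)/2 in the final state.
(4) The amplitude on |011> is 0.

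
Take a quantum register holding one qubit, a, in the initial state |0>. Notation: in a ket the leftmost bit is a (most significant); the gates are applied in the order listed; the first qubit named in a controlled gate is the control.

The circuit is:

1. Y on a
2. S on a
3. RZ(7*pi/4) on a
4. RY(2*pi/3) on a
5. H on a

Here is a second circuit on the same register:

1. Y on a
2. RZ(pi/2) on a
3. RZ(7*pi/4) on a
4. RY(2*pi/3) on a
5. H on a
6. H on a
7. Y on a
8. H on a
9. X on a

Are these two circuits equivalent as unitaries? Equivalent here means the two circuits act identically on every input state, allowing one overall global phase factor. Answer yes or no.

No — the two circuits implement different unitaries, even allowing a global phase.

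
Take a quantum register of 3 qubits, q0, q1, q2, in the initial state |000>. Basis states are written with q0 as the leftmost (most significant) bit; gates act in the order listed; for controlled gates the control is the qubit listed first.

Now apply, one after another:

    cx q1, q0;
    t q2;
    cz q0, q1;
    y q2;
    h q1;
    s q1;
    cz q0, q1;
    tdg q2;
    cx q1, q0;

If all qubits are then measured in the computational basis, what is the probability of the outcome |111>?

A full measurement returns |111> with probability 1/2.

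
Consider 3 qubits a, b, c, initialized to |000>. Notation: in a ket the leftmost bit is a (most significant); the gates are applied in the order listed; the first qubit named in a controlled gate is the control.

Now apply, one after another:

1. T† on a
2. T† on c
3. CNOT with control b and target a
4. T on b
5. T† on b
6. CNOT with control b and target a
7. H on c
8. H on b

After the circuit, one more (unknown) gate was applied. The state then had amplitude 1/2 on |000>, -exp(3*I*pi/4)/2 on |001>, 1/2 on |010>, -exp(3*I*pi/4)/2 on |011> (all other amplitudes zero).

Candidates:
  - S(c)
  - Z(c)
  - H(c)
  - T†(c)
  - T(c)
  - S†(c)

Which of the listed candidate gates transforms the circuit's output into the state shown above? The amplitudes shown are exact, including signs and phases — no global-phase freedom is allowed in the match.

It was T†(c) that produced the state shown. Key observation: steps 3-6 multiply out to the identity, so the circuit reduces to the remaining gates.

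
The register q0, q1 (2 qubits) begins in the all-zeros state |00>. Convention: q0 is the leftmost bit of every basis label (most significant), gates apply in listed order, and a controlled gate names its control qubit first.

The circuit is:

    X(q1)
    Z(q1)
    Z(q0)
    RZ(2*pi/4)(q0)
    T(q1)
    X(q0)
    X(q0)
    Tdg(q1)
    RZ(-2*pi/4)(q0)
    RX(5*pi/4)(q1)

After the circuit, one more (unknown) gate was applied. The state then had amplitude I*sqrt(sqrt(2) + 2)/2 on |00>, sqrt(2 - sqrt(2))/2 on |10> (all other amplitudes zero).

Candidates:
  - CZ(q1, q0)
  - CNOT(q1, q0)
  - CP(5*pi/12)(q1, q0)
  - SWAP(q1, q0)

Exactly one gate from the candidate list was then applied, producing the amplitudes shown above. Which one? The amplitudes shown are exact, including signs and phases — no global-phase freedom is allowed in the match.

The unique candidate consistent with the amplitudes is SWAP(q1, q0). Key observation: steps 4-9 multiply out to the identity, so the circuit reduces to the remaining gates.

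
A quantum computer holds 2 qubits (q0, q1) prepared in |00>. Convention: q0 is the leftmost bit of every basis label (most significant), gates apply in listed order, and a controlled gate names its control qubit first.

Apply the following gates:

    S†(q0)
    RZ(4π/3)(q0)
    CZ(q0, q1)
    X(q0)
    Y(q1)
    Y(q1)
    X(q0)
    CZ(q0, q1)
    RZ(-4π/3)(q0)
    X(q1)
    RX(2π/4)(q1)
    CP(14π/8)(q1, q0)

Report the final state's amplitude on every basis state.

After the circuit, the state carries amplitude -sqrt(2)*I/2 on |00>, sqrt(2)/2 on |01>, 0 on |10>, 0 on |11>. Key observation: steps 2-9 multiply out to the identity, so the circuit reduces to the remaining gates.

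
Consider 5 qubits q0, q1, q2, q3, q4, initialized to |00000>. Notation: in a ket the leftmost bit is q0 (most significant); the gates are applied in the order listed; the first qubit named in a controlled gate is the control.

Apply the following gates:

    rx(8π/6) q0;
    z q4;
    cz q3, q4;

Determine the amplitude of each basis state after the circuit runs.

The final amplitudes are -1/2 on |00000>, -sqrt(3)*I/2 on |10000>, and 0 on every other basis state.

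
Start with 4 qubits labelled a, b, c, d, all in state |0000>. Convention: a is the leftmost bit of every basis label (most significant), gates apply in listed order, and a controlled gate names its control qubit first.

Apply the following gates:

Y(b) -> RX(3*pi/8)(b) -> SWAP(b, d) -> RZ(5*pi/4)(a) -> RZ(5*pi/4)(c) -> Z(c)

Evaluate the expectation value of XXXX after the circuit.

The observable XXXX averages to 0.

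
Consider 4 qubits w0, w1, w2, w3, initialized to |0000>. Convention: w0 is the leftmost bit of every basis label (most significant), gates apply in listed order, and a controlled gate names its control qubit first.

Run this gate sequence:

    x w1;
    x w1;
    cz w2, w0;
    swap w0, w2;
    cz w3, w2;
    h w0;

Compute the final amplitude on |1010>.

The final state's coefficient on |1010> equals 0.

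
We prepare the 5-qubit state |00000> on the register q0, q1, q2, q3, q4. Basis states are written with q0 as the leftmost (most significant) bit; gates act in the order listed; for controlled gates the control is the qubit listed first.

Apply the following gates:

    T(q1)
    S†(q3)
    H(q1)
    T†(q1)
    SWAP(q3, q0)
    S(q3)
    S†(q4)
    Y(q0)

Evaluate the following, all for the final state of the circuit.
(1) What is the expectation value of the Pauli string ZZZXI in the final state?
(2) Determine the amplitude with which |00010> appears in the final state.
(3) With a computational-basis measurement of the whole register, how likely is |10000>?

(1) The observable ZZZXI averages to 0.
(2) The amplitude on |00010> is 0.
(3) A full measurement returns |10000> with probability 1/2.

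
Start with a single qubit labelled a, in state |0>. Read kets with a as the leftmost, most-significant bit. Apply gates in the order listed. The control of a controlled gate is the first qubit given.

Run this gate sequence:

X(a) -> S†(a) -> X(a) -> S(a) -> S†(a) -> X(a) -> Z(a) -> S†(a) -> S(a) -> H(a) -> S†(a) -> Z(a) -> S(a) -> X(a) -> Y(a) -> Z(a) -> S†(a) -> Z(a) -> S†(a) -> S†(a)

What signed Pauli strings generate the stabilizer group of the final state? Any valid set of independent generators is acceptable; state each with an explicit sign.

One valid set of independent stabilizer generators is -Y (any independent generating set of the same group is equally correct). Key observation: the block from step 3 through step 6 cancels to the identity and can be dropped.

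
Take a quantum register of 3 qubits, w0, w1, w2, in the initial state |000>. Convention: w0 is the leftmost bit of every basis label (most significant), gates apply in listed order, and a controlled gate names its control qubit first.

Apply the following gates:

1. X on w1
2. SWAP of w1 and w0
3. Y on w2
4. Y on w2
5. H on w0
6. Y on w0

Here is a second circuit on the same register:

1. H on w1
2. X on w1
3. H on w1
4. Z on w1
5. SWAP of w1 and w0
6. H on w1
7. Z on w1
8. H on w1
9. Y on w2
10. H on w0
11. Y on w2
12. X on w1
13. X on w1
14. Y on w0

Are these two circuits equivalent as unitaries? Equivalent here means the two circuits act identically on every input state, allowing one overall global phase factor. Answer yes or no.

No: there is an input state on which the two circuits produce genuinely different outputs (not merely differing by a phase).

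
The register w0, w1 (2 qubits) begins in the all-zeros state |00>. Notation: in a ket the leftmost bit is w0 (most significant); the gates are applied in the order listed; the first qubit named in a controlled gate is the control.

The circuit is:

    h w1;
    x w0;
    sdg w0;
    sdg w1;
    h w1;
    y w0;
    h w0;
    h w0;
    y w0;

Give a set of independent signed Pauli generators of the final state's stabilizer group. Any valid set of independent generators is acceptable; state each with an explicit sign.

The final state is stabilized by the group generated by +IY, -ZI; other independent generating sets are equally valid. Key observation: the block from step 6 through step 9 cancels to the identity and can be dropped.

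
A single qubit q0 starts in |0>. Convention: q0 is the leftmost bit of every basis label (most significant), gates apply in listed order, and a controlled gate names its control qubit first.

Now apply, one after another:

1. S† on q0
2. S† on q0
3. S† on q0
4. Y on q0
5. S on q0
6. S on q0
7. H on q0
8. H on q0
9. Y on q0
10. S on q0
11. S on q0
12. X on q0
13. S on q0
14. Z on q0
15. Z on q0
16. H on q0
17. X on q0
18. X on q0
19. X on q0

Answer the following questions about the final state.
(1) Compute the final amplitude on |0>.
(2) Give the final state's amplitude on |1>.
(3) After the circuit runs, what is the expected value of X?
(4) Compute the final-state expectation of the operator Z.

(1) |0> carries amplitude sqrt(2)*I/2 in the final state.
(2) The amplitude on |1> is -sqrt(2)*I/2.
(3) The expectation value of X is -1.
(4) In the final state, Z has expectation 0.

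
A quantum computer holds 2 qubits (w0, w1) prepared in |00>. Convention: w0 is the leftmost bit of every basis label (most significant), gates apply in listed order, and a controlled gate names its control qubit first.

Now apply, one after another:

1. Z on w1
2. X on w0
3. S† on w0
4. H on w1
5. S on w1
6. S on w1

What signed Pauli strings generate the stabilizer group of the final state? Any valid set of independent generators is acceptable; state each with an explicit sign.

The final state is stabilized by the group generated by -IX, -ZI; other independent generating sets are equally valid.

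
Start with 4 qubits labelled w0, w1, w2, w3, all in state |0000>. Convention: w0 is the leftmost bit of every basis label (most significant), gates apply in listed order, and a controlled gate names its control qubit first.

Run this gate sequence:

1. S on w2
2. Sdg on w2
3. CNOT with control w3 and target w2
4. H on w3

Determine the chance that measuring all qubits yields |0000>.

Outcome |0000> occurs with probability 1/2. Key observation: gates 1-2 undo each other exactly, leaving only the rest of the circuit to track.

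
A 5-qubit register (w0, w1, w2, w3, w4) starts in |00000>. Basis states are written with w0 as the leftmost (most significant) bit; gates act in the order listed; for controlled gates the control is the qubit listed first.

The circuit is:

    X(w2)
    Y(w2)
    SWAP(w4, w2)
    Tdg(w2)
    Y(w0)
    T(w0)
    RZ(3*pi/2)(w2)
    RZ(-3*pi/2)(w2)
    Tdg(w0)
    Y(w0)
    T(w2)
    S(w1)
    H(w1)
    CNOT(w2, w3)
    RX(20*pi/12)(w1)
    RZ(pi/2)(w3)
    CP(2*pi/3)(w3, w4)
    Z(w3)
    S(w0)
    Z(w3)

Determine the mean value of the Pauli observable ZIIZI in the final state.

The observable ZIIZI averages to 1. Key observation: steps 4-11 multiply out to the identity, so the circuit reduces to the remaining gates.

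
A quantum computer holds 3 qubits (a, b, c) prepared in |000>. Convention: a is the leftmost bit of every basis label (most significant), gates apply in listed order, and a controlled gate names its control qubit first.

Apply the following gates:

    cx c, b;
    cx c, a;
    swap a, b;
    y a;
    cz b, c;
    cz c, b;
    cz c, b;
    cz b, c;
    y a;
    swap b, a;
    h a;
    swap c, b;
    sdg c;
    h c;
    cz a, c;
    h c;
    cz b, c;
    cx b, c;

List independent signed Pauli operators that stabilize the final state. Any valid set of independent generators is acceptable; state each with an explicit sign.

The stabilizer group can be generated by +XIX, +ZIZ, +IZI, among other valid generating sets. Key observation: the block from step 4 through step 9 cancels to the identity and can be dropped.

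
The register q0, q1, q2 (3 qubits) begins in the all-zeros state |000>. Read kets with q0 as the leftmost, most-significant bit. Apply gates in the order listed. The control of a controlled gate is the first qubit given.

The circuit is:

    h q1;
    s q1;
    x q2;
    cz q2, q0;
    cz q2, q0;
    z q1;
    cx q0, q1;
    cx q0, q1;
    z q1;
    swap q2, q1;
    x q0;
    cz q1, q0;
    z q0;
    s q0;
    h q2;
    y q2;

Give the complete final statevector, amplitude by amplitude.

The resulting statevector has amplitude 1/2 - I/2 on |110>, -1/2 - I/2 on |111>, and 0 on every other basis state.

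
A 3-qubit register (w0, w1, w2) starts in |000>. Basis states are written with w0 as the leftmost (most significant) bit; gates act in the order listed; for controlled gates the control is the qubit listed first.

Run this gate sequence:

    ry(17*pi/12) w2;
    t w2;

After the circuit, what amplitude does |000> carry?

|000> carries amplitude -sqrt(3*sqrt(2) + 6)/4 + sqrt(2 - sqrt(2))/4 in the final state.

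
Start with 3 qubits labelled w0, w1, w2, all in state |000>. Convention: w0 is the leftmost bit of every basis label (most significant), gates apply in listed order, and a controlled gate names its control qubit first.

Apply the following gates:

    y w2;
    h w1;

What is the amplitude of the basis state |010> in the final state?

The amplitude on |010> is 0.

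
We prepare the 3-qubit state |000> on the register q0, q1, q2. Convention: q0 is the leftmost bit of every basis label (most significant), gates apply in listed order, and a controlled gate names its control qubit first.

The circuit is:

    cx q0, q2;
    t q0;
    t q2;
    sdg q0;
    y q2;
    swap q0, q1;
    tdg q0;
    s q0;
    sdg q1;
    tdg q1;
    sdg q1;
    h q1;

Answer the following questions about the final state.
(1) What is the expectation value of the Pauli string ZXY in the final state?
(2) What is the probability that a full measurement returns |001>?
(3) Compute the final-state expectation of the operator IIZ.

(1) The observable ZXY averages to 0.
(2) The probability of measuring |001> is 1/2.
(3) In the final state, IIZ has expectation -1.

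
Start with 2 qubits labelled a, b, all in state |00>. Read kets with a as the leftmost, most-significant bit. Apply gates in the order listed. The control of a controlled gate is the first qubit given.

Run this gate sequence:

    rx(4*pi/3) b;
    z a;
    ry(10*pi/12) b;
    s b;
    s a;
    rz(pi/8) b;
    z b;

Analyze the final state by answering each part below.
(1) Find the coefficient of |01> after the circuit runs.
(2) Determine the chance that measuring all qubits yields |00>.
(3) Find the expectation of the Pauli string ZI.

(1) The amplitude on |01> is (-3*sqrt(2) + sqrt(6) + sqrt(2)*I + sqrt(6)*I)*exp(I*pi/16)/8.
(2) The probability of measuring |00> is sqrt(3)/8 + 1/2.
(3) The expectation value of ZI is 1.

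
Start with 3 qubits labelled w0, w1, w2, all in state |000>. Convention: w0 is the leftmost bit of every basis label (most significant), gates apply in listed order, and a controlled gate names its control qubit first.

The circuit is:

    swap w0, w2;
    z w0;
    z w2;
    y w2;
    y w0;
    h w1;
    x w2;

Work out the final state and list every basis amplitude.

The final amplitudes are -sqrt(2)/2 on |100>, -sqrt(2)/2 on |110>, and 0 on every other basis state.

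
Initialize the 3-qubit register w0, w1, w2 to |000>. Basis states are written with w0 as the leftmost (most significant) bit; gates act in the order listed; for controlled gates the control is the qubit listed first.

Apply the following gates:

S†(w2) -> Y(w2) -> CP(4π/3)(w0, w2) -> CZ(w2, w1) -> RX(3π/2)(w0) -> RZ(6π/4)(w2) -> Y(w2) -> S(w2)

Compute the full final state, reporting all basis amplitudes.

The final amplitudes are -sqrt(2)*exp(3*I*pi/4)/2 on |000>, sqrt(2)*exp(I*pi/4)/2 on |100>, and 0 on every other basis state.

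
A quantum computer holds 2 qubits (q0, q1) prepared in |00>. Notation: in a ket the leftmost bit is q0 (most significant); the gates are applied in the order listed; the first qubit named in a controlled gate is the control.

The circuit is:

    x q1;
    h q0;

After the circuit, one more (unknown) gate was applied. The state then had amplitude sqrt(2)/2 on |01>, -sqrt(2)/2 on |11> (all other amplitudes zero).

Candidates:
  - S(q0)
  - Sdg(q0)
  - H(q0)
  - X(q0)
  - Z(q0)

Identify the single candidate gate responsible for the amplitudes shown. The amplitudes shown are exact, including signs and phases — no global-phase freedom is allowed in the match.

The unique candidate consistent with the amplitudes is Z(q0).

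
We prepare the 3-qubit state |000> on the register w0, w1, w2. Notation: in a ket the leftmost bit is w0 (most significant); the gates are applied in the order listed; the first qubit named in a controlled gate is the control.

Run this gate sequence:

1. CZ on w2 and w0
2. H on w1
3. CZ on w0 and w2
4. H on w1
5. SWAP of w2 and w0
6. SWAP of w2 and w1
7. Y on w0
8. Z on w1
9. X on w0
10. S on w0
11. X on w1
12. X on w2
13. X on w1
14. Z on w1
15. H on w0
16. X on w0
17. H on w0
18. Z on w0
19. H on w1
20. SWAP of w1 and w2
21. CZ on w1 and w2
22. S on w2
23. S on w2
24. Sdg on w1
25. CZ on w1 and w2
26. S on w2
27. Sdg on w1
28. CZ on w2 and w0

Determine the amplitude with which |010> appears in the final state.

|010> carries amplitude -sqrt(2)*I/2 in the final state. Key observation: the block from step 15 through step 18 cancels to the identity and can be dropped.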